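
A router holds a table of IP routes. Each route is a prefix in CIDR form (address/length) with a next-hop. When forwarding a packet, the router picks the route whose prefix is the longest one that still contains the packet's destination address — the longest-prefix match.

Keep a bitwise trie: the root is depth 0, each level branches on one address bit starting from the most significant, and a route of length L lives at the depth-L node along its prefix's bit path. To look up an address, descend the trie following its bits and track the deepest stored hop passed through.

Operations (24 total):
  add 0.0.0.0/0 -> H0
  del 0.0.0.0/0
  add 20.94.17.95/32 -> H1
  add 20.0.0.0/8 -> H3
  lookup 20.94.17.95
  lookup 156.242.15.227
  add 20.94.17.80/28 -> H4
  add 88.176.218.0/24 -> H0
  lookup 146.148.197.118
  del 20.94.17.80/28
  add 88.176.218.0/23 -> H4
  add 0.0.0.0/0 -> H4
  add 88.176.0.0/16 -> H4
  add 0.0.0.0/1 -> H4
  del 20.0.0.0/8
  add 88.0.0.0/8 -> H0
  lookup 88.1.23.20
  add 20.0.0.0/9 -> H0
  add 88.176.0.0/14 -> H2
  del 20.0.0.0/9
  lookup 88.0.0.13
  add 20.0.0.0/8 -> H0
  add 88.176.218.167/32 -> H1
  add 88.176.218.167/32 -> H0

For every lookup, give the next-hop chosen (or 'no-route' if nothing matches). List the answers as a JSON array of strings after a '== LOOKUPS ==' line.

Process each operation:
  add 0.0.0.0/0 -> H0 at depth 0
  - 0.0.0.0/0 clear@0
  add 20.94.17.95/32 -> H1 at depth 32
  add 20.0.0.0/8 -> H3 at depth 8
  Q 20.94.17.95: descend 00010100010111100001000101011111 ; hops seen [H3,H1] ; pick H1
  Q 156.242.15.227: descend ε ; hops seen [∅] ; pick no-route
  add 20.94.17.80/28 -> H4 at depth 28
  add 88.176.218.0/24 -> H0 at depth 24
  Q 146.148.197.118: descend ε ; hops seen [∅] ; pick no-route
  - 20.94.17.80/28 clear@28
  add 88.176.218.0/23 -> H4 at depth 23
  add 0.0.0.0/0 -> H4 at depth 0
  add 88.176.0.0/16 -> H4 at depth 16
  add 0.0.0.0/1 -> H4 at depth 1
  - 20.0.0.0/8 clear@8
  add 88.0.0.0/8 -> H0 at depth 8
  Q 88.1.23.20: descend 01011000 ; hops seen [H4,H4,H0] ; pick H0
  add 20.0.0.0/9 -> H0 at depth 9
  add 88.176.0.0/14 -> H2 at depth 14
  - 20.0.0.0/9 clear@9
  Q 88.0.0.13: descend 01011000 ; hops seen [H4,H4,H0] ; pick H0
  add 20.0.0.0/8 -> H0 at depth 8
  add 88.176.218.167/32 -> H1 at depth 32
  add 88.176.218.167/32 -> H0 at depth 32

== LOOKUPS ==
["H1","no-route","no-route","H0","H0"]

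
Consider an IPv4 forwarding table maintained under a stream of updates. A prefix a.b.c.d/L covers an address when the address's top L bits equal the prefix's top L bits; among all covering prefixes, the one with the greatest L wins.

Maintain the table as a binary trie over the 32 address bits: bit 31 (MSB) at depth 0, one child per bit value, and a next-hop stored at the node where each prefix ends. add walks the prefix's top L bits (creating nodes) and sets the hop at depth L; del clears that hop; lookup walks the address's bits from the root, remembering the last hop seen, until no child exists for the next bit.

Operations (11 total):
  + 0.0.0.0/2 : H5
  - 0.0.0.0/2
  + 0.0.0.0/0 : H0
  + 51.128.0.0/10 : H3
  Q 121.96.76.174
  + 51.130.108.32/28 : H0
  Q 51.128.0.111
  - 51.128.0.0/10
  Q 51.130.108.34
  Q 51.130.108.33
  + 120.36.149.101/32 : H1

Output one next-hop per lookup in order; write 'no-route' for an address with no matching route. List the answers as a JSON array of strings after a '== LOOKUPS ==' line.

Apply in order:
  add 0.0.0.0/2 -> H5 at depth 2
  - 0.0.0.0/2 clear@2
  add 0.0.0.0/0 -> H0 at depth 0
  add 51.128.0.0/10 -> H3 at depth 10
  lookup 121.96.76.174: bits 0 walk d0:H0→d1:- -> H0
  add 51.130.108.32/28 -> H0 at depth 28
  lookup 51.128.0.111: bits 00110011100000 walk d0:H0→d1:-→d2:-→d3:-→d4:-→d5:-→d6:-→d7:-→d8:-→d9:-→d10:H3→d11:-→d12:-→d13:-→d14:- -> H3
  - 51.128.0.0/10 clear@10
  lookup 51.130.108.34: bits 0011001110000010011011000010 walk d0:H0→d1:-→d2:-→d3:-→d4:-→d5:-→d6:-→d7:-→d8:-→d9:-→d10:-→d11:-→d12:-→d13:-→d14:-→d15:-→d16:-→d17:-→d18:-→d19:-→d20:-→d21:-→d22:-→d23:-→d24:-→d25:-→d26:-→d27:-→d28:H0 -> H0
  lookup 51.130.108.33: bits 0011001110000010011011000010 walk d0:H0→d1:-→d2:-→d3:-→d4:-→d5:-→d6:-→d7:-→d8:-→d9:-→d10:-→d11:-→d12:-→d13:-→d14:-→d15:-→d16:-→d17:-→d18:-→d19:-→d20:-→d21:-→d22:-→d23:-→d24:-→d25:-→d26:-→d27:-→d28:H0 -> H0
  add 120.36.149.101/32 -> H1 at depth 32

== LOOKUPS ==
["H0","H3","H0","H0"]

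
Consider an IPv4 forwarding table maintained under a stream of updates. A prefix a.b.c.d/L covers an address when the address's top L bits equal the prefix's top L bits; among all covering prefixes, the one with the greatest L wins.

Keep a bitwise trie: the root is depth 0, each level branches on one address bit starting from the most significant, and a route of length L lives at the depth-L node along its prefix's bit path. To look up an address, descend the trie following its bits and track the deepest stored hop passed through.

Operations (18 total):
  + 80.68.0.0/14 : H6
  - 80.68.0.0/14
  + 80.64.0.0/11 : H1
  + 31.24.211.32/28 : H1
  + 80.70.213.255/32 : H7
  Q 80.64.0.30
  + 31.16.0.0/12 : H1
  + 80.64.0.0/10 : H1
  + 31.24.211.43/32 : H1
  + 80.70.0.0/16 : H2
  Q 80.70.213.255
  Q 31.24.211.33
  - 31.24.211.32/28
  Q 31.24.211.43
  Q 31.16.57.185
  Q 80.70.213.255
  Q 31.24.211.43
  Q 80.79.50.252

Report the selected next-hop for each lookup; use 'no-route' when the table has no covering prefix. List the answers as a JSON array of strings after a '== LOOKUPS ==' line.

Trace:
  + 80.68.0.0/14 (H6) depth=14
  - 80.68.0.0/14 clear@14
  + 80.64.0.0/11 (H1) depth=11
  + 31.24.211.32/28 (H1) depth=28
  + 80.70.213.255/32 (H7) depth=32
  Q 80.64.0.30: descend 0101000001000 ; hops seen [H1] ; pick H1
  + 31.16.0.0/12 (H1) depth=12
  + 80.64.0.0/10 (H1) depth=10
  + 31.24.211.43/32 (H1) depth=32
  + 80.70.0.0/16 (H2) depth=16
  Q 80.70.213.255: descend 01010000010001101101010111111111 ; hops seen [H1,H1,H2,H7] ; pick H7
  Q 31.24.211.33: descend 0001111100011000110100110010 ; hops seen [H1,H1] ; pick H1
  - 31.24.211.32/28 clear@28
  Q 31.24.211.43: descend 00011111000110001101001100101011 ; hops seen [H1,H1] ; pick H1
  Q 31.16.57.185: descend 000111110001 ; hops seen [H1] ; pick H1
  Q 80.70.213.255: descend 01010000010001101101010111111111 ; hops seen [H1,H1,H2,H7] ; pick H7
  Q 31.24.211.43: descend 00011111000110001101001100101011 ; hops seen [H1,H1] ; pick H1
  Q 80.79.50.252: descend 010100000100 ; hops seen [H1,H1] ; pick H1

== LOOKUPS ==
["H1","H7","H1","H1","H1","H7","H1","H1"]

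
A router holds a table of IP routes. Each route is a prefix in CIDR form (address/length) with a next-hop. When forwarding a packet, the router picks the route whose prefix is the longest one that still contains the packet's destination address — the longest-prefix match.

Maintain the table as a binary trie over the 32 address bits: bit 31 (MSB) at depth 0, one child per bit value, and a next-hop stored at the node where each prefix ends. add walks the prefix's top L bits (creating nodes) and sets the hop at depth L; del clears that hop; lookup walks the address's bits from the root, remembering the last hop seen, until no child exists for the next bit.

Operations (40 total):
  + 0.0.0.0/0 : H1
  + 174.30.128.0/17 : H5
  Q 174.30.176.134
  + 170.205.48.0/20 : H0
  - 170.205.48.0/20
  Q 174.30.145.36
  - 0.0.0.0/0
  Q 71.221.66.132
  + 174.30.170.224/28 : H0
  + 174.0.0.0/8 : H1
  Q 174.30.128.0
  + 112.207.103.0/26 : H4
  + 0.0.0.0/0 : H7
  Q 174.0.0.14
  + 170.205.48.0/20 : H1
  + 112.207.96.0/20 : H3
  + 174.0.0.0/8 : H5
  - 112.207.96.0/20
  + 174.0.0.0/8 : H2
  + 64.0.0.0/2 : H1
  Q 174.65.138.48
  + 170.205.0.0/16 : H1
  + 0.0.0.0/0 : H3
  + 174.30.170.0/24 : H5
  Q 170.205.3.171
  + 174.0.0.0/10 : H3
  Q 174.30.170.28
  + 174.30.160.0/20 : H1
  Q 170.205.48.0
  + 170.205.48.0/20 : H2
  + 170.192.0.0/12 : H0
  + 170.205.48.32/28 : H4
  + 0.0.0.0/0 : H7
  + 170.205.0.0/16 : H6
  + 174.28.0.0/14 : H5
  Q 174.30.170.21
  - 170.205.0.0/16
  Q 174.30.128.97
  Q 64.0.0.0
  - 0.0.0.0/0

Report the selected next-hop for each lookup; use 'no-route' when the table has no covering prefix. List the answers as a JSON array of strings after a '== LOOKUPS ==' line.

Trace:
  + 0.0.0.0/0 (H1) depth=0
  + 174.30.128.0/17 (H5) depth=17
  Q 174.30.176.134: descend 10101110000111101 ; hops seen [H1,H5] ; pick H5
  + 170.205.48.0/20 (H0) depth=20
  - 170.205.48.0/20 clear@20
  Q 174.30.145.36: descend 10101110000111101 ; hops seen [H1,H5] ; pick H5
  - 0.0.0.0/0 clear@0
  Q 71.221.66.132: descend ε ; hops seen [∅] ; pick no-route
  + 174.30.170.224/28 (H0) depth=28
  + 174.0.0.0/8 (H1) depth=8
  Q 174.30.128.0: descend 101011100001111010 ; hops seen [H1,H5] ; pick H5
  + 112.207.103.0/26 (H4) depth=26
  + 0.0.0.0/0 (H7) depth=0
  Q 174.0.0.14: descend 10101110000 ; hops seen [H7,H1] ; pick H1
  + 170.205.48.0/20 (H1) depth=20
  + 112.207.96.0/20 (H3) depth=20
  + 174.0.0.0/8 (H5) depth=8
  - 112.207.96.0/20 clear@20
  + 174.0.0.0/8 (H2) depth=8
  + 64.0.0.0/2 (H1) depth=2
  Q 174.65.138.48: descend 101011100 ; hops seen [H7,H2] ; pick H2
  + 170.205.0.0/16 (H1) depth=16
  + 0.0.0.0/0 (H3) depth=0
  + 174.30.170.0/24 (H5) depth=24
  Q 170.205.3.171: descend 101010101100110100 ; hops seen [H3,H1] ; pick H1
  + 174.0.0.0/10 (H3) depth=10
  Q 174.30.170.28: descend 101011100001111010101010 ; hops seen [H3,H2,H3,H5,H5] ; pick H5
  + 174.30.160.0/20 (H1) depth=20
  Q 170.205.48.0: descend 10101010110011010011 ; hops seen [H3,H1,H1] ; pick H1
  + 170.205.48.0/20 (H2) depth=20
  + 170.192.0.0/12 (H0) depth=12
  + 170.205.48.32/28 (H4) depth=28
  + 0.0.0.0/0 (H7) depth=0
  + 170.205.0.0/16 (H6) depth=16
  + 174.28.0.0/14 (H5) depth=14
  Q 174.30.170.21: descend 101011100001111010101010 ; hops seen [H7,H2,H3,H5,H5,H1,H5] ; pick H5
  - 170.205.0.0/16 clear@16
  Q 174.30.128.97: descend 101011100001111010 ; hops seen [H7,H2,H3,H5,H5] ; pick H5
  Q 64.0.0.0: descend 01 ; hops seen [H7,H1] ; pick H1
  - 0.0.0.0/0 clear@0

== LOOKUPS ==
["H5","H5","no-route","H5","H1","H2","H1","H5","H1","H5","H5","H1"]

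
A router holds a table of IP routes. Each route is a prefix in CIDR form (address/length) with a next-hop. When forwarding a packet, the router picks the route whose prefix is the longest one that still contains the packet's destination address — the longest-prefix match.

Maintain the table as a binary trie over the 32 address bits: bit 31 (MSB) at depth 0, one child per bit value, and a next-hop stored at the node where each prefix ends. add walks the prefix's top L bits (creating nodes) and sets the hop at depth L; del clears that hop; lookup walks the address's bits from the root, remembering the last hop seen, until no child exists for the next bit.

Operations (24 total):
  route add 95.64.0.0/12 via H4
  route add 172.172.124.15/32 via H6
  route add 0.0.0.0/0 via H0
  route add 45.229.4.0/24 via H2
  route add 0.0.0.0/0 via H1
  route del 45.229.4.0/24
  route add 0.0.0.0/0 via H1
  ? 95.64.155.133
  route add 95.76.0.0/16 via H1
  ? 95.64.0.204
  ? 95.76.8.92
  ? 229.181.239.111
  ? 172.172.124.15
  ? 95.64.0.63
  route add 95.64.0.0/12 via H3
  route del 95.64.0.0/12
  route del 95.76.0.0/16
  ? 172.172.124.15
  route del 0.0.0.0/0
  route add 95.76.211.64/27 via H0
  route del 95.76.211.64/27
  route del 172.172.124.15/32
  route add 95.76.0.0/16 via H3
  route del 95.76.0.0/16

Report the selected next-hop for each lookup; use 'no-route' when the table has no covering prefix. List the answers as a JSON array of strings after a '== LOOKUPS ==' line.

Process each operation:
  + 95.64.0.0/12 (H4) depth=12
  + 172.172.124.15/32 (H6) depth=32
  + 0.0.0.0/0 (H0) depth=0
  + 45.229.4.0/24 (H2) depth=24
  + 0.0.0.0/0 (H1) depth=0
  - 45.229.4.0/24 clear@24
  + 0.0.0.0/0 (H1) depth=0
  ? 95.64.155.133  path d0:H1→d1:-→d2:-→d3:-→d4:-→d5:-→d6:-→d7:-→d8:-→d9:-→d10:-→d11:-→d12:H4  best=H4
  + 95.76.0.0/16 (H1) depth=16
  ? 95.64.0.204  path d0:H1→d1:-→d2:-→d3:-→d4:-→d5:-→d6:-→d7:-→d8:-→d9:-→d10:-→d11:-→d12:H4  best=H4
  ? 95.76.8.92  path d0:H1→d1:-→d2:-→d3:-→d4:-→d5:-→d6:-→d7:-→d8:-→d9:-→d10:-→d11:-→d12:H4→d13:-→d14:-→d15:-→d16:H1  best=H1
  ? 229.181.239.111  path d0:H1→d1:-  best=H1
  ? 172.172.124.15  path d0:H1→d1:-→d2:-→d3:-→d4:-→d5:-→d6:-→d7:-→d8:-→d9:-→d10:-→d11:-→d12:-→d13:-→d14:-→d15:-→d16:-→d17:-→d18:-→d19:-→d20:-→d21:-→d22:-→d23:-→d24:-→d25:-→d26:-→d27:-→d28:-→d29:-→d30:-→d31:-→d32:H6  best=H6
  ? 95.64.0.63  path d0:H1→d1:-→d2:-→d3:-→d4:-→d5:-→d6:-→d7:-→d8:-→d9:-→d10:-→d11:-→d12:H4  best=H4
  + 95.64.0.0/12 (H3) depth=12
  - 95.64.0.0/12 clear@12
  - 95.76.0.0/16 clear@16
  ? 172.172.124.15  path d0:H1→d1:-→d2:-→d3:-→d4:-→d5:-→d6:-→d7:-→d8:-→d9:-→d10:-→d11:-→d12:-→d13:-→d14:-→d15:-→d16:-→d17:-→d18:-→d19:-→d20:-→d21:-→d22:-→d23:-→d24:-→d25:-→d26:-→d27:-→d28:-→d29:-→d30:-→d31:-→d32:H6  best=H6
  - 0.0.0.0/0 clear@0
  + 95.76.211.64/27 (H0) depth=27
  - 95.76.211.64/27 clear@27
  - 172.172.124.15/32 clear@32
  + 95.76.0.0/16 (H3) depth=16
  - 95.76.0.0/16 clear@16

== LOOKUPS ==
["H4","H4","H1","H1","H6","H4","H6"]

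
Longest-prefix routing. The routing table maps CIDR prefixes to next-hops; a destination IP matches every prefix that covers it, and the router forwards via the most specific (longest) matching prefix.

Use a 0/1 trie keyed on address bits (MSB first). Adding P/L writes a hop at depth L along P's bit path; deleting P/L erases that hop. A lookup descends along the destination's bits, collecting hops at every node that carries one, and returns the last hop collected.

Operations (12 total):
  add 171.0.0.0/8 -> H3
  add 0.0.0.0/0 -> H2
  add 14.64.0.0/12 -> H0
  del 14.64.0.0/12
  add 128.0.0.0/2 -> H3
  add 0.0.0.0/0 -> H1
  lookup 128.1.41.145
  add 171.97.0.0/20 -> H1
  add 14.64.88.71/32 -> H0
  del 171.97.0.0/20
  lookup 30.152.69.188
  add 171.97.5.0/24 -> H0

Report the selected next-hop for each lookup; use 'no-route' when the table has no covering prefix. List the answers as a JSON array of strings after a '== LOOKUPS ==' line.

Trace:
  + 171.0.0.0/8 (H3) depth=8
  + 0.0.0.0/0 (H2) depth=0
  + 14.64.0.0/12 (H0) depth=12
  del 14.64.0.0/12 (clear depth 12)
  + 128.0.0.0/2 (H3) depth=2
  + 0.0.0.0/0 (H1) depth=0
  lookup 128.1.41.145: bits 10 walk d0:H1→d1:-→d2:H3 -> H3
  + 171.97.0.0/20 (H1) depth=20
  + 14.64.88.71/32 (H0) depth=32
  del 171.97.0.0/20 (clear depth 20)
  lookup 30.152.69.188: bits 000 walk d0:H1→d1:-→d2:-→d3:- -> H1
  + 171.97.5.0/24 (H0) depth=24

== LOOKUPS ==
["H3","H1"]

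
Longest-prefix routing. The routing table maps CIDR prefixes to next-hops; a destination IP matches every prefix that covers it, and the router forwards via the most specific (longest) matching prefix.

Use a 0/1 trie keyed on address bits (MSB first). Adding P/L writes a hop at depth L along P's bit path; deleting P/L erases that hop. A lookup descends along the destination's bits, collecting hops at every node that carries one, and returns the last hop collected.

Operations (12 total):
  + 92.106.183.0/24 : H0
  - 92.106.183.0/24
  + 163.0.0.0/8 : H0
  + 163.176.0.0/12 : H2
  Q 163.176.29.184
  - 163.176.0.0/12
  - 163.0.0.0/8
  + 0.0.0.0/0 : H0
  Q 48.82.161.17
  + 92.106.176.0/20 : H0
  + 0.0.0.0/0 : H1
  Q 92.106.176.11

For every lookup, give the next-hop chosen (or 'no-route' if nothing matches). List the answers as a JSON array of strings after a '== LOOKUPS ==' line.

Process each operation:
  add 92.106.183.0/24 -> H0 at depth 24
  - 92.106.183.0/24 clear@24
  add 163.0.0.0/8 -> H0 at depth 8
  add 163.176.0.0/12 -> H2 at depth 12
  ? 163.176.29.184  path d0:-→d1:-→d2:-→d3:-→d4:-→d5:-→d6:-→d7:-→d8:H0→d9:-→d10:-→d11:-→d12:H2  best=H2
  - 163.176.0.0/12 clear@12
  - 163.0.0.0/8 clear@8
  add 0.0.0.0/0 -> H0 at depth 0
  ? 48.82.161.17  path d0:H0→d1:-  best=H0
  add 92.106.176.0/20 -> H0 at depth 20
  add 0.0.0.0/0 -> H1 at depth 0
  ? 92.106.176.11  path d0:H1→d1:-→d2:-→d3:-→d4:-→d5:-→d6:-→d7:-→d8:-→d9:-→d10:-→d11:-→d12:-→d13:-→d14:-→d15:-→d16:-→d17:-→d18:-→d19:-→d20:H0→d21:-  best=H0

== LOOKUPS ==
["H2","H0","H0"]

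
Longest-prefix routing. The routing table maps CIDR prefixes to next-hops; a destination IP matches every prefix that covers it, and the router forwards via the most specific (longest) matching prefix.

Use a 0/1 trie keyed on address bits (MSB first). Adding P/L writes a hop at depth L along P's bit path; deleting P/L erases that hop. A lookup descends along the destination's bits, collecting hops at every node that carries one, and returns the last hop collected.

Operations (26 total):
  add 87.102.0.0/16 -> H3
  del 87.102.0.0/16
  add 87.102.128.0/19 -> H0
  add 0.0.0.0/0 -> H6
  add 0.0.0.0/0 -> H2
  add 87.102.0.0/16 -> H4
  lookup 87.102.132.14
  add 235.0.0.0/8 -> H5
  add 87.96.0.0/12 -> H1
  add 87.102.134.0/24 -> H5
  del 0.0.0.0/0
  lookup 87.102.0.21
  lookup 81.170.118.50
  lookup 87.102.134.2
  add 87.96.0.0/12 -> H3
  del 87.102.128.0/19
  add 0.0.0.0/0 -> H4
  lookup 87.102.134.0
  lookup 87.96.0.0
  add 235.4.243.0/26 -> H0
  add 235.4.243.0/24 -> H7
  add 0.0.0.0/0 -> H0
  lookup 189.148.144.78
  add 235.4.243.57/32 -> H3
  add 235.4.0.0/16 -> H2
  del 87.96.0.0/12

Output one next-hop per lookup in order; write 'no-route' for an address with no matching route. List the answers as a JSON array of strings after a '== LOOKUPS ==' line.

Trace:
  add 87.102.0.0/16 -> H3 at depth 16
  del 87.102.0.0/16 (clear depth 16)
  add 87.102.128.0/19 -> H0 at depth 19
  add 0.0.0.0/0 -> H6 at depth 0
  add 0.0.0.0/0 -> H2 at depth 0
  add 87.102.0.0/16 -> H4 at depth 16
  ? 87.102.132.14  path d0:H2→d1:-→d2:-→d3:-→d4:-→d5:-→d6:-→d7:-→d8:-→d9:-→d10:-→d11:-→d12:-→d13:-→d14:-→d15:-→d16:H4→d17:-→d18:-→d19:H0  best=H0
  add 235.0.0.0/8 -> H5 at depth 8
  add 87.96.0.0/12 -> H1 at depth 12
  add 87.102.134.0/24 -> H5 at depth 24
  del 0.0.0.0/0 (clear depth 0)
  ? 87.102.0.21  path d0:-→d1:-→d2:-→d3:-→d4:-→d5:-→d6:-→d7:-→d8:-→d9:-→d10:-→d11:-→d12:H1→d13:-→d14:-→d15:-→d16:H4  best=H4
  ? 81.170.118.50  path d0:-→d1:-→d2:-→d3:-→d4:-→d5:-  best=no-route
  ? 87.102.134.2  path d0:-→d1:-→d2:-→d3:-→d4:-→d5:-→d6:-→d7:-→d8:-→d9:-→d10:-→d11:-→d12:H1→d13:-→d14:-→d15:-→d16:H4→d17:-→d18:-→d19:H0→d20:-→d21:-→d22:-→d23:-→d24:H5  best=H5
  add 87.96.0.0/12 -> H3 at depth 12
  del 87.102.128.0/19 (clear depth 19)
  add 0.0.0.0/0 -> H4 at depth 0
  ? 87.102.134.0  path d0:H4→d1:-→d2:-→d3:-→d4:-→d5:-→d6:-→d7:-→d8:-→d9:-→d10:-→d11:-→d12:H3→d13:-→d14:-→d15:-→d16:H4→d17:-→d18:-→d19:-→d20:-→d21:-→d22:-→d23:-→d24:H5  best=H5
  ? 87.96.0.0  path d0:H4→d1:-→d2:-→d3:-→d4:-→d5:-→d6:-→d7:-→d8:-→d9:-→d10:-→d11:-→d12:H3→d13:-  best=H3
  add 235.4.243.0/26 -> H0 at depth 26
  add 235.4.243.0/24 -> H7 at depth 24
  add 0.0.0.0/0 -> H0 at depth 0
  ? 189.148.144.78  path d0:H0→d1:-  best=H0
  add 235.4.243.57/32 -> H3 at depth 32
  add 235.4.0.0/16 -> H2 at depth 16
  del 87.96.0.0/12 (clear depth 12)

== LOOKUPS ==
["H0","H4","no-route","H5","H5","H3","H0"]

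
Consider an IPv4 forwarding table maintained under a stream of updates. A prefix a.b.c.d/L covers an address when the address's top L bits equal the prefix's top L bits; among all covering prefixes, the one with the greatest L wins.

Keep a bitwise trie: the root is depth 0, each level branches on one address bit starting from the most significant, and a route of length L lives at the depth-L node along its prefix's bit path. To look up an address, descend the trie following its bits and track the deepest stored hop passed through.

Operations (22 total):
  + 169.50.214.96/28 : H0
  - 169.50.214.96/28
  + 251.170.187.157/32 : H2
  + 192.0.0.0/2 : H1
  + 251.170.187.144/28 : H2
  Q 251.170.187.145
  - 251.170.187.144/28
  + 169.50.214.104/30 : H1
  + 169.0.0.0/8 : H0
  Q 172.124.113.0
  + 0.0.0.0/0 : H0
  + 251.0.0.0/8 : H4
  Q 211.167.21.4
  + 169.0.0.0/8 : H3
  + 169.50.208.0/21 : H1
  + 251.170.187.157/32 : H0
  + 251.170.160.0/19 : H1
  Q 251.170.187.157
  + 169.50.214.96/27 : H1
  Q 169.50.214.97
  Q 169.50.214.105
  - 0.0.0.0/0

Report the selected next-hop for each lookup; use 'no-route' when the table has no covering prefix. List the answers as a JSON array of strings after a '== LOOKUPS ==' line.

Trace:
  + 169.50.214.96/28 (H0) depth=28
  del 169.50.214.96/28 (clear depth 28)
  + 251.170.187.157/32 (H2) depth=32
  + 192.0.0.0/2 (H1) depth=2
  + 251.170.187.144/28 (H2) depth=28
  lookup 251.170.187.145: bits 1111101110101010101110111001 walk d0:-→d1:-→d2:H1→d3:-→d4:-→d5:-→d6:-→d7:-→d8:-→d9:-→d10:-→d11:-→d12:-→d13:-→d14:-→d15:-→d16:-→d17:-→d18:-→d19:-→d20:-→d21:-→d22:-→d23:-→d24:-→d25:-→d26:-→d27:-→d28:H2 -> H2
  del 251.170.187.144/28 (clear depth 28)
  + 169.50.214.104/30 (H1) depth=30
  + 169.0.0.0/8 (H0) depth=8
  lookup 172.124.113.0: bits 10101 walk d0:-→d1:-→d2:-→d3:-→d4:-→d5:- -> no-route
  + 0.0.0.0/0 (H0) depth=0
  + 251.0.0.0/8 (H4) depth=8
  lookup 211.167.21.4: bits 11 walk d0:H0→d1:-→d2:H1 -> H1
  + 169.0.0.0/8 (H3) depth=8
  + 169.50.208.0/21 (H1) depth=21
  + 251.170.187.157/32 (H0) depth=32
  + 251.170.160.0/19 (H1) depth=19
  lookup 251.170.187.157: bits 11111011101010101011101110011101 walk d0:H0→d1:-→d2:H1→d3:-→d4:-→d5:-→d6:-→d7:-→d8:H4→d9:-→d10:-→d11:-→d12:-→d13:-→d14:-→d15:-→d16:-→d17:-→d18:-→d19:H1→d20:-→d21:-→d22:-→d23:-→d24:-→d25:-→d26:-→d27:-→d28:-→d29:-→d30:-→d31:-→d32:H0 -> H0
  + 169.50.214.96/27 (H1) depth=27
  lookup 169.50.214.97: bits 1010100100110010110101100110 walk d0:H0→d1:-→d2:-→d3:-→d4:-→d5:-→d6:-→d7:-→d8:H3→d9:-→d10:-→d11:-→d12:-→d13:-→d14:-→d15:-→d16:-→d17:-→d18:-→d19:-→d20:-→d21:H1→d22:-→d23:-→d24:-→d25:-→d26:-→d27:H1→d28:- -> H1
  lookup 169.50.214.105: bits 101010010011001011010110011010 walk d0:H0→d1:-→d2:-→d3:-→d4:-→d5:-→d6:-→d7:-→d8:H3→d9:-→d10:-→d11:-→d12:-→d13:-→d14:-→d15:-→d16:-→d17:-→d18:-→d19:-→d20:-→d21:H1→d22:-→d23:-→d24:-→d25:-→d26:-→d27:H1→d28:-→d29:-→d30:H1 -> H1
  del 0.0.0.0/0 (clear depth 0)

== LOOKUPS ==
["H2","no-route","H1","H0","H1","H1"]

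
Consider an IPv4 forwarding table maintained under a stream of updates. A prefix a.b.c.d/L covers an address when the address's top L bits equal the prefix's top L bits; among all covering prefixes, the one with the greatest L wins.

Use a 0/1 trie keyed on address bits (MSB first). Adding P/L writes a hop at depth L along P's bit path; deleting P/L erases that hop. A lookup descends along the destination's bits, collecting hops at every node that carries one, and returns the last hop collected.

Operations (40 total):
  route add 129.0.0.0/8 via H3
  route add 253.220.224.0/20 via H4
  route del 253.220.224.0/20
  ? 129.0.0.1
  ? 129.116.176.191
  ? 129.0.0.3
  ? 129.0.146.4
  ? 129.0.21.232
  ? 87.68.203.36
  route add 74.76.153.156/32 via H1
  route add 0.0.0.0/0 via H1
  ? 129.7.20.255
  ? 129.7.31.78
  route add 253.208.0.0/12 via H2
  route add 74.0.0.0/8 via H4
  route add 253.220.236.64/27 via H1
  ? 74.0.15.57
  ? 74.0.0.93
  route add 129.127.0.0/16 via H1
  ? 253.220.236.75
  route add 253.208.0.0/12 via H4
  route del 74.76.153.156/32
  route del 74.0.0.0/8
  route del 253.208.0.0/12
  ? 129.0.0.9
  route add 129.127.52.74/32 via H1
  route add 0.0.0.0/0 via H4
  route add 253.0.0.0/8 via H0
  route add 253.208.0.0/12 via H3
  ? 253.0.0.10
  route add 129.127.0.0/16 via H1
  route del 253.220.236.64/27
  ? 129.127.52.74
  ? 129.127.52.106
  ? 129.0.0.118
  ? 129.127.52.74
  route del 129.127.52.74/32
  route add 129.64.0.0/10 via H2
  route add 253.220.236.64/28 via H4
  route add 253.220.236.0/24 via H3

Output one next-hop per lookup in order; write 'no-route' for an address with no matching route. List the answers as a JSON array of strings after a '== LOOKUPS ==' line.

Apply in order:
  + 129.0.0.0/8 (H3) depth=8
  + 253.220.224.0/20 (H4) depth=20
  - 253.220.224.0/20 clear@20
  ? 129.0.0.1  path d0:-→d1:-→d2:-→d3:-→d4:-→d5:-→d6:-→d7:-→d8:H3  best=H3
  ? 129.116.176.191  path d0:-→d1:-→d2:-→d3:-→d4:-→d5:-→d6:-→d7:-→d8:H3  best=H3
  ? 129.0.0.3  path d0:-→d1:-→d2:-→d3:-→d4:-→d5:-→d6:-→d7:-→d8:H3  best=H3
  ? 129.0.146.4  path d0:-→d1:-→d2:-→d3:-→d4:-→d5:-→d6:-→d7:-→d8:H3  best=H3
  ? 129.0.21.232  path d0:-→d1:-→d2:-→d3:-→d4:-→d5:-→d6:-→d7:-→d8:H3  best=H3
  ? 87.68.203.36  path d0:-  best=no-route
  + 74.76.153.156/32 (H1) depth=32
  + 0.0.0.0/0 (H1) depth=0
  ? 129.7.20.255  path d0:H1→d1:-→d2:-→d3:-→d4:-→d5:-→d6:-→d7:-→d8:H3  best=H3
  ? 129.7.31.78  path d0:H1→d1:-→d2:-→d3:-→d4:-→d5:-→d6:-→d7:-→d8:H3  best=H3
  + 253.208.0.0/12 (H2) depth=12
  + 74.0.0.0/8 (H4) depth=8
  + 253.220.236.64/27 (H1) depth=27
  ? 74.0.15.57  path d0:H1→d1:-→d2:-→d3:-→d4:-→d5:-→d6:-→d7:-→d8:H4→d9:-  best=H4
  ? 74.0.0.93  path d0:H1→d1:-→d2:-→d3:-→d4:-→d5:-→d6:-→d7:-→d8:H4→d9:-  best=H4
  + 129.127.0.0/16 (H1) depth=16
  ? 253.220.236.75  path d0:H1→d1:-→d2:-→d3:-→d4:-→d5:-→d6:-→d7:-→d8:-→d9:-→d10:-→d11:-→d12:H2→d13:-→d14:-→d15:-→d16:-→d17:-→d18:-→d19:-→d20:-→d21:-→d22:-→d23:-→d24:-→d25:-→d26:-→d27:H1  best=H1
  + 253.208.0.0/12 (H4) depth=12
  - 74.76.153.156/32 clear@32
  - 74.0.0.0/8 clear@8
  - 253.208.0.0/12 clear@12
  ? 129.0.0.9  path d0:H1→d1:-→d2:-→d3:-→d4:-→d5:-→d6:-→d7:-→d8:H3→d9:-  best=H3
  + 129.127.52.74/32 (H1) depth=32
  + 0.0.0.0/0 (H4) depth=0
  + 253.0.0.0/8 (H0) depth=8
  + 253.208.0.0/12 (H3) depth=12
  ? 253.0.0.10  path d0:H4→d1:-→d2:-→d3:-→d4:-→d5:-→d6:-→d7:-→d8:H0  best=H0
  + 129.127.0.0/16 (H1) depth=16
  - 253.220.236.64/27 clear@27
  ? 129.127.52.74  path d0:H4→d1:-→d2:-→d3:-→d4:-→d5:-→d6:-→d7:-→d8:H3→d9:-→d10:-→d11:-→d12:-→d13:-→d14:-→d15:-→d16:H1→d17:-→d18:-→d19:-→d20:-→d21:-→d22:-→d23:-→d24:-→d25:-→d26:-→d27:-→d28:-→d29:-→d30:-→d31:-→d32:H1  best=H1
  ? 129.127.52.106  path d0:H4→d1:-→d2:-→d3:-→d4:-→d5:-→d6:-→d7:-→d8:H3→d9:-→d10:-→d11:-→d12:-→d13:-→d14:-→d15:-→d16:H1→d17:-→d18:-→d19:-→d20:-→d21:-→d22:-→d23:-→d24:-→d25:-→d26:-  best=H1
  ? 129.0.0.118  path d0:H4→d1:-→d2:-→d3:-→d4:-→d5:-→d6:-→d7:-→d8:H3→d9:-  best=H3
  ? 129.127.52.74  path d0:H4→d1:-→d2:-→d3:-→d4:-→d5:-→d6:-→d7:-→d8:H3→d9:-→d10:-→d11:-→d12:-→d13:-→d14:-→d15:-→d16:H1→d17:-→d18:-→d19:-→d20:-→d21:-→d22:-→d23:-→d24:-→d25:-→d26:-→d27:-→d28:-→d29:-→d30:-→d31:-→d32:H1  best=H1
  - 129.127.52.74/32 clear@32
  + 129.64.0.0/10 (H2) depth=10
  + 253.220.236.64/28 (H4) depth=28
  + 253.220.236.0/24 (H3) depth=24

== LOOKUPS ==
["H3","H3","H3","H3","H3","no-route","H3","H3","H4","H4","H1","H3","H0","H1","H1","H3","H1"]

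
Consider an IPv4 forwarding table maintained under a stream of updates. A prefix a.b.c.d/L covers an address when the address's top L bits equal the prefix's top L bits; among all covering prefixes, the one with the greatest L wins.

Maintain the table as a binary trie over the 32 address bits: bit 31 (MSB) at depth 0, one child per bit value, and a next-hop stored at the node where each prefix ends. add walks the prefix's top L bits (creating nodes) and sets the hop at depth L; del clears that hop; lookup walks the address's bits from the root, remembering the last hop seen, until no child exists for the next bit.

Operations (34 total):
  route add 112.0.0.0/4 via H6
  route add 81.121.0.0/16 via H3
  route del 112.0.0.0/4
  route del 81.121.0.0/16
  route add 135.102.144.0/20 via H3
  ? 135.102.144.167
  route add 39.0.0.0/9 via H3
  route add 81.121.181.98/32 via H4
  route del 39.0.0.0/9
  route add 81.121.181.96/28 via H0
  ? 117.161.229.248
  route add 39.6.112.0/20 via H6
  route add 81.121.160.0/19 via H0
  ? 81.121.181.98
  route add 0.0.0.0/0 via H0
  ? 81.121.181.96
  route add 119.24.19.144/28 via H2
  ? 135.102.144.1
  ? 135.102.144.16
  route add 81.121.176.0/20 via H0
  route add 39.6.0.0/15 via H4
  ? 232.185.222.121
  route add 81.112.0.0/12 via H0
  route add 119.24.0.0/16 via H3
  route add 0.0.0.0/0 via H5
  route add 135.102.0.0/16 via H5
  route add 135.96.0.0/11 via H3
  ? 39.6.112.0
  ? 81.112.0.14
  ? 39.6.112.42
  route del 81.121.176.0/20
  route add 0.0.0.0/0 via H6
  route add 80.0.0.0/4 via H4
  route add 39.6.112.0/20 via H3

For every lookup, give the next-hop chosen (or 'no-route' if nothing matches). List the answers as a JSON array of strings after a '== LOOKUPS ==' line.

Apply in order:
  + 112.0.0.0/4 (H6) depth=4
  + 81.121.0.0/16 (H3) depth=16
  - 112.0.0.0/4 clear@4
  - 81.121.0.0/16 clear@16
  + 135.102.144.0/20 (H3) depth=20
  ? 135.102.144.167  path d0:-→d1:-→d2:-→d3:-→d4:-→d5:-→d6:-→d7:-→d8:-→d9:-→d10:-→d11:-→d12:-→d13:-→d14:-→d15:-→d16:-→d17:-→d18:-→d19:-→d20:H3  best=H3
  + 39.0.0.0/9 (H3) depth=9
  + 81.121.181.98/32 (H4) depth=32
  - 39.0.0.0/9 clear@9
  + 81.121.181.96/28 (H0) depth=28
  ? 117.161.229.248  path d0:-→d1:-→d2:-→d3:-→d4:-  best=no-route
  + 39.6.112.0/20 (H6) depth=20
  + 81.121.160.0/19 (H0) depth=19
  ? 81.121.181.98  path d0:-→d1:-→d2:-→d3:-→d4:-→d5:-→d6:-→d7:-→d8:-→d9:-→d10:-→d11:-→d12:-→d13:-→d14:-→d15:-→d16:-→d17:-→d18:-→d19:H0→d20:-→d21:-→d22:-→d23:-→d24:-→d25:-→d26:-→d27:-→d28:H0→d29:-→d30:-→d31:-→d32:H4  best=H4
  + 0.0.0.0/0 (H0) depth=0
  ? 81.121.181.96  path d0:H0→d1:-→d2:-→d3:-→d4:-→d5:-→d6:-→d7:-→d8:-→d9:-→d10:-→d11:-→d12:-→d13:-→d14:-→d15:-→d16:-→d17:-→d18:-→d19:H0→d20:-→d21:-→d22:-→d23:-→d24:-→d25:-→d26:-→d27:-→d28:H0→d29:-→d30:-  best=H0
  + 119.24.19.144/28 (H2) depth=28
  ? 135.102.144.1  path d0:H0→d1:-→d2:-→d3:-→d4:-→d5:-→d6:-→d7:-→d8:-→d9:-→d10:-→d11:-→d12:-→d13:-→d14:-→d15:-→d16:-→d17:-→d18:-→d19:-→d20:H3  best=H3
  ? 135.102.144.16  path d0:H0→d1:-→d2:-→d3:-→d4:-→d5:-→d6:-→d7:-→d8:-→d9:-→d10:-→d11:-→d12:-→d13:-→d14:-→d15:-→d16:-→d17:-→d18:-→d19:-→d20:H3  best=H3
  + 81.121.176.0/20 (H0) depth=20
  + 39.6.0.0/15 (H4) depth=15
  ? 232.185.222.121  path d0:H0→d1:-  best=H0
  + 81.112.0.0/12 (H0) depth=12
  + 119.24.0.0/16 (H3) depth=16
  + 0.0.0.0/0 (H5) depth=0
  + 135.102.0.0/16 (H5) depth=16
  + 135.96.0.0/11 (H3) depth=11
  ? 39.6.112.0  path d0:H5→d1:-→d2:-→d3:-→d4:-→d5:-→d6:-→d7:-→d8:-→d9:-→d10:-→d11:-→d12:-→d13:-→d14:-→d15:H4→d16:-→d17:-→d18:-→d19:-→d20:H6  best=H6
  ? 81.112.0.14  path d0:H5→d1:-→d2:-→d3:-→d4:-→d5:-→d6:-→d7:-→d8:-→d9:-→d10:-→d11:-→d12:H0  best=H0
  ? 39.6.112.42  path d0:H5→d1:-→d2:-→d3:-→d4:-→d5:-→d6:-→d7:-→d8:-→d9:-→d10:-→d11:-→d12:-→d13:-→d14:-→d15:H4→d16:-→d17:-→d18:-→d19:-→d20:H6  best=H6
  - 81.121.176.0/20 clear@20
  + 0.0.0.0/0 (H6) depth=0
  + 80.0.0.0/4 (H4) depth=4
  + 39.6.112.0/20 (H3) depth=20

== LOOKUPS ==
["H3","no-route","H4","H0","H3","H3","H0","H6","H0","H6"]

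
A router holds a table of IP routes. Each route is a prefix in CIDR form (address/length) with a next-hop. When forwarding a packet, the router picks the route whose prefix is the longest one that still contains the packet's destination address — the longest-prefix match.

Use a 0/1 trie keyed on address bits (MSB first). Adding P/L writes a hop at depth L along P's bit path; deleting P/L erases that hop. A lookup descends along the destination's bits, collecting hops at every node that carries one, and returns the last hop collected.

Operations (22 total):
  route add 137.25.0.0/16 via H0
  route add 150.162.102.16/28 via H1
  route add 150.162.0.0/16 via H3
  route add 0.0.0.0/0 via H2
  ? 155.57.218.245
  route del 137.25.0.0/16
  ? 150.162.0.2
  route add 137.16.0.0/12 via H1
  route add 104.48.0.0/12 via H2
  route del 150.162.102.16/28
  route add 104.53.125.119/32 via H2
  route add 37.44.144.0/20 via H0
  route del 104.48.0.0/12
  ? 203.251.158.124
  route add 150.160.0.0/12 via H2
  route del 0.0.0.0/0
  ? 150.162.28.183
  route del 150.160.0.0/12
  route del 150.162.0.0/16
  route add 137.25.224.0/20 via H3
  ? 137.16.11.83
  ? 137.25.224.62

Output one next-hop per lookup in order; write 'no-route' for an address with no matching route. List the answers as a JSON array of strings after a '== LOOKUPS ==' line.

Apply in order:
  + 137.25.0.0/16 (H0) depth=16
  + 150.162.102.16/28 (H1) depth=28
  + 150.162.0.0/16 (H3) depth=16
  + 0.0.0.0/0 (H2) depth=0
  lookup 155.57.218.245: bits 1001 walk d0:H2→d1:-→d2:-→d3:-→d4:- -> H2
  del 137.25.0.0/16 (clear depth 16)
  lookup 150.162.0.2: bits 10010110101000100 walk d0:H2→d1:-→d2:-→d3:-→d4:-→d5:-→d6:-→d7:-→d8:-→d9:-→d10:-→d11:-→d12:-→d13:-→d14:-→d15:-→d16:H3→d17:- -> H3
  + 137.16.0.0/12 (H1) depth=12
  + 104.48.0.0/12 (H2) depth=12
  del 150.162.102.16/28 (clear depth 28)
  + 104.53.125.119/32 (H2) depth=32
  + 37.44.144.0/20 (H0) depth=20
  del 104.48.0.0/12 (clear depth 12)
  lookup 203.251.158.124: bits 1 walk d0:H2→d1:- -> H2
  + 150.160.0.0/12 (H2) depth=12
  del 0.0.0.0/0 (clear depth 0)
  lookup 150.162.28.183: bits 10010110101000100 walk d0:-→d1:-→d2:-→d3:-→d4:-→d5:-→d6:-→d7:-→d8:-→d9:-→d10:-→d11:-→d12:H2→d13:-→d14:-→d15:-→d16:H3→d17:- -> H3
  del 150.160.0.0/12 (clear depth 12)
  del 150.162.0.0/16 (clear depth 16)
  + 137.25.224.0/20 (H3) depth=20
  lookup 137.16.11.83: bits 100010010001 walk d0:-→d1:-→d2:-→d3:-→d4:-→d5:-→d6:-→d7:-→d8:-→d9:-→d10:-→d11:-→d12:H1 -> H1
  lookup 137.25.224.62: bits 10001001000110011110 walk d0:-→d1:-→d2:-→d3:-→d4:-→d5:-→d6:-→d7:-→d8:-→d9:-→d10:-→d11:-→d12:H1→d13:-→d14:-→d15:-→d16:-→d17:-→d18:-→d19:-→d20:H3 -> H3

== LOOKUPS ==
["H2","H3","H2","H3","H1","H3"]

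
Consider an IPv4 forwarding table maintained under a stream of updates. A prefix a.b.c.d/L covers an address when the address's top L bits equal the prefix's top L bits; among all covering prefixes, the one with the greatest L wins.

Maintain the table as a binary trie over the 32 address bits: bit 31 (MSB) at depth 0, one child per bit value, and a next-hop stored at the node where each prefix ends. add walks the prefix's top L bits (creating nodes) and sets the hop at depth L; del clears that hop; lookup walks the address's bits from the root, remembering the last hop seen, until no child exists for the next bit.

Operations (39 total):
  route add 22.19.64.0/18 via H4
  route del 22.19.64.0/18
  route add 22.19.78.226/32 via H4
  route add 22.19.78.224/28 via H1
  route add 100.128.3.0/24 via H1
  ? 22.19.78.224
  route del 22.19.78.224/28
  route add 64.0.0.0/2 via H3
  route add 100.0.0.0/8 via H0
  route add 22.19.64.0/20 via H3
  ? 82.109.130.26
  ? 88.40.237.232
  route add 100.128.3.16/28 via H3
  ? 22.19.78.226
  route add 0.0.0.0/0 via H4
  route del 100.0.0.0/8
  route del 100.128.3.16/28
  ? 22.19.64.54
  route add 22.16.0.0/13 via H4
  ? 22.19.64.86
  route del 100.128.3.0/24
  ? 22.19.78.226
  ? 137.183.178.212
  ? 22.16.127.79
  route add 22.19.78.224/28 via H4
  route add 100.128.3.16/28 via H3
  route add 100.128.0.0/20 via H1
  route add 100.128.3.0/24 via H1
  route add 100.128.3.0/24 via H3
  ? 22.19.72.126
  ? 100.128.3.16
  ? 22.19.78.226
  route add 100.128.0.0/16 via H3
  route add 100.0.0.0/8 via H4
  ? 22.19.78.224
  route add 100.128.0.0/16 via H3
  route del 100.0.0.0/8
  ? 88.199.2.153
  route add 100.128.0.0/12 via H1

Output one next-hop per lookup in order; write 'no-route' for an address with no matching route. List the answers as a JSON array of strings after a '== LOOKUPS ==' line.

Trace:
  add 22.19.64.0/18 -> H4 at depth 18
  del 22.19.64.0/18 (clear depth 18)
  add 22.19.78.226/32 -> H4 at depth 32
  add 22.19.78.224/28 -> H1 at depth 28
  add 100.128.3.0/24 -> H1 at depth 24
  ? 22.19.78.224  path d0:-→d1:-→d2:-→d3:-→d4:-→d5:-→d6:-→d7:-→d8:-→d9:-→d10:-→d11:-→d12:-→d13:-→d14:-→d15:-→d16:-→d17:-→d18:-→d19:-→d20:-→d21:-→d22:-→d23:-→d24:-→d25:-→d26:-→d27:-→d28:H1→d29:-→d30:-  best=H1
  del 22.19.78.224/28 (clear depth 28)
  add 64.0.0.0/2 -> H3 at depth 2
  add 100.0.0.0/8 -> H0 at depth 8
  add 22.19.64.0/20 -> H3 at depth 20
  ? 82.109.130.26  path d0:-→d1:-→d2:H3  best=H3
  ? 88.40.237.232  path d0:-→d1:-→d2:H3  best=H3
  add 100.128.3.16/28 -> H3 at depth 28
  ? 22.19.78.226  path d0:-→d1:-→d2:-→d3:-→d4:-→d5:-→d6:-→d7:-→d8:-→d9:-→d10:-→d11:-→d12:-→d13:-→d14:-→d15:-→d16:-→d17:-→d18:-→d19:-→d20:H3→d21:-→d22:-→d23:-→d24:-→d25:-→d26:-→d27:-→d28:-→d29:-→d30:-→d31:-→d32:H4  best=H4
  add 0.0.0.0/0 -> H4 at depth 0
  del 100.0.0.0/8 (clear depth 8)
  del 100.128.3.16/28 (clear depth 28)
  ? 22.19.64.54  path d0:H4→d1:-→d2:-→d3:-→d4:-→d5:-→d6:-→d7:-→d8:-→d9:-→d10:-→d11:-→d12:-→d13:-→d14:-→d15:-→d16:-→d17:-→d18:-→d19:-→d20:H3  best=H3
  add 22.16.0.0/13 -> H4 at depth 13
  ? 22.19.64.86  path d0:H4→d1:-→d2:-→d3:-→d4:-→d5:-→d6:-→d7:-→d8:-→d9:-→d10:-→d11:-→d12:-→d13:H4→d14:-→d15:-→d16:-→d17:-→d18:-→d19:-→d20:H3  best=H3
  del 100.128.3.0/24 (clear depth 24)
  ? 22.19.78.226  path d0:H4→d1:-→d2:-→d3:-→d4:-→d5:-→d6:-→d7:-→d8:-→d9:-→d10:-→d11:-→d12:-→d13:H4→d14:-→d15:-→d16:-→d17:-→d18:-→d19:-→d20:H3→d21:-→d22:-→d23:-→d24:-→d25:-→d26:-→d27:-→d28:-→d29:-→d30:-→d31:-→d32:H4  best=H4
  ? 137.183.178.212  path d0:H4  best=H4
  ? 22.16.127.79  path d0:H4→d1:-→d2:-→d3:-→d4:-→d5:-→d6:-→d7:-→d8:-→d9:-→d10:-→d11:-→d12:-→d13:H4→d14:-  best=H4
  add 22.19.78.224/28 -> H4 at depth 28
  add 100.128.3.16/28 -> H3 at depth 28
  add 100.128.0.0/20 -> H1 at depth 20
  add 100.128.3.0/24 -> H1 at depth 24
  add 100.128.3.0/24 -> H3 at depth 24
  ? 22.19.72.126  path d0:H4→d1:-→d2:-→d3:-→d4:-→d5:-→d6:-→d7:-→d8:-→d9:-→d10:-→d11:-→d12:-→d13:H4→d14:-→d15:-→d16:-→d17:-→d18:-→d19:-→d20:H3→d21:-  best=H3
  ? 100.128.3.16  path d0:H4→d1:-→d2:H3→d3:-→d4:-→d5:-→d6:-→d7:-→d8:-→d9:-→d10:-→d11:-→d12:-→d13:-→d14:-→d15:-→d16:-→d17:-→d18:-→d19:-→d20:H1→d21:-→d22:-→d23:-→d24:H3→d25:-→d26:-→d27:-→d28:H3  best=H3
  ? 22.19.78.226  path d0:H4→d1:-→d2:-→d3:-→d4:-→d5:-→d6:-→d7:-→d8:-→d9:-→d10:-→d11:-→d12:-→d13:H4→d14:-→d15:-→d16:-→d17:-→d18:-→d19:-→d20:H3→d21:-→d22:-→d23:-→d24:-→d25:-→d26:-→d27:-→d28:H4→d29:-→d30:-→d31:-→d32:H4  best=H4
  add 100.128.0.0/16 -> H3 at depth 16
  add 100.0.0.0/8 -> H4 at depth 8
  ? 22.19.78.224  path d0:H4→d1:-→d2:-→d3:-→d4:-→d5:-→d6:-→d7:-→d8:-→d9:-→d10:-→d11:-→d12:-→d13:H4→d14:-→d15:-→d16:-→d17:-→d18:-→d19:-→d20:H3→d21:-→d22:-→d23:-→d24:-→d25:-→d26:-→d27:-→d28:H4→d29:-→d30:-  best=H4
  add 100.128.0.0/16 -> H3 at depth 16
  del 100.0.0.0/8 (clear depth 8)
  ? 88.199.2.153  path d0:H4→d1:-→d2:H3  best=H3
  add 100.128.0.0/12 -> H1 at depth 12

== LOOKUPS ==
["H1","H3","H3","H4","H3","H3","H4","H4","H4","H3","H3","H4","H4","H3"]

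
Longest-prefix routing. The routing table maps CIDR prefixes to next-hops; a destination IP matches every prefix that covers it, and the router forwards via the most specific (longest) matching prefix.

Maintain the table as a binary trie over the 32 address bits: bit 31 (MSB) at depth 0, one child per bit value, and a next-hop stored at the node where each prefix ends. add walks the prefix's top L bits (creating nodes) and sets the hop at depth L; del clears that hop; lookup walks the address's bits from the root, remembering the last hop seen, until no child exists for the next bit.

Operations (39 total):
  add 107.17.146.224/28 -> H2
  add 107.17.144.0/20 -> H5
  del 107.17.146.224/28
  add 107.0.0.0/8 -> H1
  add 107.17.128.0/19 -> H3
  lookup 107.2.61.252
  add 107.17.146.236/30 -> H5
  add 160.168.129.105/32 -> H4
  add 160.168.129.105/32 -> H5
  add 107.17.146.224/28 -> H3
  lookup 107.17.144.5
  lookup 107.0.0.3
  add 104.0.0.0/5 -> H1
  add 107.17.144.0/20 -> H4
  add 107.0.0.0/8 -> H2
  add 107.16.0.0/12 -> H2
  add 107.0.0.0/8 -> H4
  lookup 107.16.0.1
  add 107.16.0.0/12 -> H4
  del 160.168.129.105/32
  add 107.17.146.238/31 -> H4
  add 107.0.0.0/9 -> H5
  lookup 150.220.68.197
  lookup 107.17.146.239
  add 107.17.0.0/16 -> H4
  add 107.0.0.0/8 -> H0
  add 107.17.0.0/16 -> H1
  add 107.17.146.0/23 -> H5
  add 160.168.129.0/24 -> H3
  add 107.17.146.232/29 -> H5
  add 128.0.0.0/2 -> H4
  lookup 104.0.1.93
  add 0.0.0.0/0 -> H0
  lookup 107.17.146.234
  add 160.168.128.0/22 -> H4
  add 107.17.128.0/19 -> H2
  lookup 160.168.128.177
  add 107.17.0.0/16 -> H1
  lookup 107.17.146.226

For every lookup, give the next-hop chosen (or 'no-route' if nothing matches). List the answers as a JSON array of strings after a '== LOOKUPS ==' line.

Trace:
  add 107.17.146.224/28 -> H2 at depth 28
  add 107.17.144.0/20 -> H5 at depth 20
  del 107.17.146.224/28 (clear depth 28)
  add 107.0.0.0/8 -> H1 at depth 8
  add 107.17.128.0/19 -> H3 at depth 19
  lookup 107.2.61.252: bits 01101011000 walk d0:-→d1:-→d2:-→d3:-→d4:-→d5:-→d6:-→d7:-→d8:H1→d9:-→d10:-→d11:- -> H1
  add 107.17.146.236/30 -> H5 at depth 30
  add 160.168.129.105/32 -> H4 at depth 32
  add 160.168.129.105/32 -> H5 at depth 32
  add 107.17.146.224/28 -> H3 at depth 28
  lookup 107.17.144.5: bits 0110101100010001100100 walk d0:-→d1:-→d2:-→d3:-→d4:-→d5:-→d6:-→d7:-→d8:H1→d9:-→d10:-→d11:-→d12:-→d13:-→d14:-→d15:-→d16:-→d17:-→d18:-→d19:H3→d20:H5→d21:-→d22:- -> H5
  lookup 107.0.0.3: bits 01101011000 walk d0:-→d1:-→d2:-→d3:-→d4:-→d5:-→d6:-→d7:-→d8:H1→d9:-→d10:-→d11:- -> H1
  add 104.0.0.0/5 -> H1 at depth 5
  add 107.17.144.0/20 -> H4 at depth 20
  add 107.0.0.0/8 -> H2 at depth 8
  add 107.16.0.0/12 -> H2 at depth 12
  add 107.0.0.0/8 -> H4 at depth 8
  lookup 107.16.0.1: bits 011010110001000 walk d0:-→d1:-→d2:-→d3:-→d4:-→d5:H1→d6:-→d7:-→d8:H4→d9:-→d10:-→d11:-→d12:H2→d13:-→d14:-→d15:- -> H2
  add 107.16.0.0/12 -> H4 at depth 12
  del 160.168.129.105/32 (clear depth 32)
  add 107.17.146.238/31 -> H4 at depth 31
  add 107.0.0.0/9 -> H5 at depth 9
  lookup 150.220.68.197: bits 10 walk d0:-→d1:-→d2:- -> no-route
  lookup 107.17.146.239: bits 0110101100010001100100101110111 walk d0:-→d1:-→d2:-→d3:-→d4:-→d5:H1→d6:-→d7:-→d8:H4→d9:H5→d10:-→d11:-→d12:H4→d13:-→d14:-→d15:-→d16:-→d17:-→d18:-→d19:H3→d20:H4→d21:-→d22:-→d23:-→d24:-→d25:-→d26:-→d27:-→d28:H3→d29:-→d30:H5→d31:H4 -> H4
  add 107.17.0.0/16 -> H4 at depth 16
  add 107.0.0.0/8 -> H0 at depth 8
  add 107.17.0.0/16 -> H1 at depth 16
  add 107.17.146.0/23 -> H5 at depth 23
  add 160.168.129.0/24 -> H3 at depth 24
  add 107.17.146.232/29 -> H5 at depth 29
  add 128.0.0.0/2 -> H4 at depth 2
  lookup 104.0.1.93: bits 011010 walk d0:-→d1:-→d2:-→d3:-→d4:-→d5:H1→d6:- -> H1
  add 0.0.0.0/0 -> H0 at depth 0
  lookup 107.17.146.234: bits 01101011000100011001001011101 walk d0:H0→d1:-→d2:-→d3:-→d4:-→d5:H1→d6:-→d7:-→d8:H0→d9:H5→d10:-→d11:-→d12:H4→d13:-→d14:-→d15:-→d16:H1→d17:-→d18:-→d19:H3→d20:H4→d21:-→d22:-→d23:H5→d24:-→d25:-→d26:-→d27:-→d28:H3→d29:H5 -> H5
  add 160.168.128.0/22 -> H4 at depth 22
  add 107.17.128.0/19 -> H2 at depth 19
  lookup 160.168.128.177: bits 10100000101010001000000 walk d0:H0→d1:-→d2:H4→d3:-→d4:-→d5:-→d6:-→d7:-→d8:-→d9:-→d10:-→d11:-→d12:-→d13:-→d14:-→d15:-→d16:-→d17:-→d18:-→d19:-→d20:-→d21:-→d22:H4→d23:- -> H4
  add 107.17.0.0/16 -> H1 at depth 16
  lookup 107.17.146.226: bits 0110101100010001100100101110 walk d0:H0→d1:-→d2:-→d3:-→d4:-→d5:H1→d6:-→d7:-→d8:H0→d9:H5→d10:-→d11:-→d12:H4→d13:-→d14:-→d15:-→d16:H1→d17:-→d18:-→d19:H2→d20:H4→d21:-→d22:-→d23:H5→d24:-→d25:-→d26:-→d27:-→d28:H3 -> H3

== LOOKUPS ==
["H1","H5","H1","H2","no-route","H4","H1","H5","H4","H3"]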